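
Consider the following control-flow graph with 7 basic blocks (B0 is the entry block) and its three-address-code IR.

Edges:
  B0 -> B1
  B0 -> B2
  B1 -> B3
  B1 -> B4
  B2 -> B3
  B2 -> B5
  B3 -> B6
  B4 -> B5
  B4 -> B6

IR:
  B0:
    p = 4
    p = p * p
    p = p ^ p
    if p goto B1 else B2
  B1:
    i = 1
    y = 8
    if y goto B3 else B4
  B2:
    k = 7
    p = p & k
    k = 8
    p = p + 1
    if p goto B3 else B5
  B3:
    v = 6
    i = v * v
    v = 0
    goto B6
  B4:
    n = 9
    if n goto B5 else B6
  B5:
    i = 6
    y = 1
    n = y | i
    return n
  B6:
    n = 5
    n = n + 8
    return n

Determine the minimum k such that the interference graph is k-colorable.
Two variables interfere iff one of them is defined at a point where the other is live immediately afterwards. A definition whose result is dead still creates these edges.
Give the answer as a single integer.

Per-block:
  B0: def={p} ue=∅
  B1: def={i,y} ue=∅
  B2: def={k,p} ue={p}
  B3: def={i,v} ue=∅
  B4: def={n} ue=∅
  B5: def={i,n,y} ue=∅
  B6: def={n} ue=∅

Liveness:
  B0: in=∅ out={p}
  B1: in=∅ out=∅
  B2: in={p} out=∅
  B3: in=∅ out=∅
  B4: in=∅ out=∅
  B5: in=∅ out=∅
  B6: in=∅ out=∅

Interfere edges:
  i: {y}
  k: {p}
  n: ∅
  p: {k}
  v: ∅
  y: {i}

Registers:
  lower bound: {i,y} mutually conflict ⇒ χ ≥ 2
  2-colouring: r0={i,k,n,v}  r1={p,y}
  χ = 2

Answer: 2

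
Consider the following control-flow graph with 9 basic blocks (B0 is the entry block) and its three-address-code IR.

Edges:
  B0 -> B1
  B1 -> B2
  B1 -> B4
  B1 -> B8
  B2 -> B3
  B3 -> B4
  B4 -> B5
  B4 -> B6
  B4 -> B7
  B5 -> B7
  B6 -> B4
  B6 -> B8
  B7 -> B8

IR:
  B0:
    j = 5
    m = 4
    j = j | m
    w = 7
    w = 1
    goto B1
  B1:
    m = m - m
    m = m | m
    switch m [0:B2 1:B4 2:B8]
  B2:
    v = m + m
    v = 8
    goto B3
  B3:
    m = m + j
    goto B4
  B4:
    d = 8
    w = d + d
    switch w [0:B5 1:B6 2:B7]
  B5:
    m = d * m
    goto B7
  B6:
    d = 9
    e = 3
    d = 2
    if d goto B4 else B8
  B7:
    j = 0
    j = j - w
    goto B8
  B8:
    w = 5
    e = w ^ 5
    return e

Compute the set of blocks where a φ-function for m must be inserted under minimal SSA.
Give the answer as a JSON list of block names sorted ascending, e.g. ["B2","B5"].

idom tree: B1←B0 B2←B1 B3←B2 B4←B1 B5←B4 B6←B4 B7←B4 B8←B1
Dom∩ at merges:
  B4: preds {B1,B3,B6}: {B0,B1} ∩ {B0,B1,B2,B3} ∩ {B0,B1,B4,B6} = {B0,B1}; idom=B1
  B7: preds {B4,B5}: {B0,B1,B4} ∩ {B0,B1,B4,B5} = {B0,B1,B4}; idom=B4
  B8: preds {B1,B6,B7}: {B0,B1} ∩ {B0,B1,B4,B6} ∩ {B0,B1,B4,B7} = {B0,B1}; idom=B1

DF derivation:
  join B4 pred B1: · stop@B1
  join B4 pred B3: B3→B2 stop@B1
  join B4 pred B6: B6→B4 stop@B1
  join B7 pred B4: · stop@B4
  join B7 pred B5: B5 stop@B4
  join B8 pred B1: · stop@B1
  join B8 pred B6: B6→B4 stop@B1
  join B8 pred B7: B7→B4 stop@B1
  B0: DF=∅
  B1: DF=∅
  B2: DF={B4}
  B3: DF={B4}
  B4: DF={B4,B8}
  B5: DF={B7}
  B6: DF={B4,B8}
  B7: DF={B8}
  B8: DF=∅

φ for m: defs {B0,B1,B3,B5}
  DF⁺ = {B4,B7,B8}

Answer: ["B4", "B7", "B8"]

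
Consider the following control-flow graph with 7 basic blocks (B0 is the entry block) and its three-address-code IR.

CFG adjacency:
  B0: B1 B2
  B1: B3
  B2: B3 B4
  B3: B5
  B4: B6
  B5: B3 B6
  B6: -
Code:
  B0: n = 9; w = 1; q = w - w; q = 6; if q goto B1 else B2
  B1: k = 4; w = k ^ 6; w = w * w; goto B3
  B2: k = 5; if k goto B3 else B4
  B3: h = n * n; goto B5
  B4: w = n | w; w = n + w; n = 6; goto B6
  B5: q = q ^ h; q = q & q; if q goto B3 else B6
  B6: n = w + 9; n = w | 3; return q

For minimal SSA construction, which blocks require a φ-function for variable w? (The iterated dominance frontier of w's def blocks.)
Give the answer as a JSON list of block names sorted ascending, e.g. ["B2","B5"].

Answer: ["B3", "B6"]

Working:
idom tree: B1←B0 B2←B0 B3←B0 B4←B2 B5←B3 B6←B0
Dom∩ at merges:
  B3: preds {B1,B2,B5}: {B0,B1} ∩ {B0,B2} ∩ {B0,B3,B5} = {B0}; idom=B0
  B6: preds {B4,B5}: {B0,B2,B4} ∩ {B0,B3,B5} = {B0}; idom=B0

Frontier:
  B3←B1: walk B1 to B0
  B3←B2: walk B2 to B0
  B3←B5: walk B5→B3 to B0
  B6←B4: walk B4→B2 to B0
  B6←B5: walk B5→B3 to B0
  B0: DF=∅
  B1: DF={B3}
  B2: DF={B3,B6}
  B3: DF={B3,B6}
  B4: DF={B6}
  B5: DF={B3,B6}
  B6: DF=∅

φ for w: defs {B0,B1,B4}
  DF⁺ = {B3,B6}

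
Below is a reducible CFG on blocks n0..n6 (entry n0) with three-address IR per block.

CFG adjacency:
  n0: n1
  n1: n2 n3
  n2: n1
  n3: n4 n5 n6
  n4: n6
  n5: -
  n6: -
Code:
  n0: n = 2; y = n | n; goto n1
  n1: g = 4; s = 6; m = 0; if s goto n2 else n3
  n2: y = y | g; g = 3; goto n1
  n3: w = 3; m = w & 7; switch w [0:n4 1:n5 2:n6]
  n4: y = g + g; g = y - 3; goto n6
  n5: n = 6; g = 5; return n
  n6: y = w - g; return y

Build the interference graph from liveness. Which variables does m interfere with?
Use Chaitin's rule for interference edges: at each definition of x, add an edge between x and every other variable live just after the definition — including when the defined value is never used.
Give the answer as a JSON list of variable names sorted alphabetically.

def/use:
  n0: {n,y} / ∅
  n1: {g,m,s} / ∅
  n2: {g,y} / {g,y}
  n3: {m,w} / ∅
  n4: {g,y} / {g}
  n5: {g,n} / ∅
  n6: {y} / {g,w}

Liveness:
  n0: in=∅ out={y}
  n1: in={y} out={g,y}
  n2: in={g,y} out={y}
  n3: in={g} out={g,w}
  n4: in={g,w} out={g,w}
  n5: in=∅ out=∅
  n6: in={g,w} out=∅

Conflict graph:
  g: {m,n,s,w,y}
  m: {g,s,w,y}
  n: {g}
  s: {g,m,y}
  w: {g,m,y}
  y: {g,m,s,w}

N(m) = ["g", "s", "w", "y"]

Answer: ["g", "s", "w", "y"]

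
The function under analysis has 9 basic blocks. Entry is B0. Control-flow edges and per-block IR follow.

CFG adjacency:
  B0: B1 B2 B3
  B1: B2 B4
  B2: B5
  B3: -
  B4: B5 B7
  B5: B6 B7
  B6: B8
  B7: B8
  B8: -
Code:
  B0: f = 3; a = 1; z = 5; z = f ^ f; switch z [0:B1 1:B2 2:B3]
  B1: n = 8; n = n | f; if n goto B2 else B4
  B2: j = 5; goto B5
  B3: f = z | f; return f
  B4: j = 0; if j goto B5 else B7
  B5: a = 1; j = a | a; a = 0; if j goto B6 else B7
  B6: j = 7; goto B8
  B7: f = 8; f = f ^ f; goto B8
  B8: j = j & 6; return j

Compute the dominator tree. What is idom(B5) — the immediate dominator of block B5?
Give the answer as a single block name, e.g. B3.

idom tree: B1←B0 B2←B0 B3←B0 B4←B1 B5←B0 B6←B5 B7←B0 B8←B0
Join-block Dom:
  B2: preds {B0,B1}: {B0} ∩ {B0,B1} = {B0}; idom=B0
  B5: preds {B2,B4}: {B0,B2} ∩ {B0,B1,B4} = {B0}; idom=B0
  B7: preds {B4,B5}: {B0,B1,B4} ∩ {B0,B5} = {B0}; idom=B0
  B8: preds {B6,B7}: {B0,B5,B6} ∩ {B0,B7} = {B0}; idom=B0

idom(B5) = B0

Answer: B0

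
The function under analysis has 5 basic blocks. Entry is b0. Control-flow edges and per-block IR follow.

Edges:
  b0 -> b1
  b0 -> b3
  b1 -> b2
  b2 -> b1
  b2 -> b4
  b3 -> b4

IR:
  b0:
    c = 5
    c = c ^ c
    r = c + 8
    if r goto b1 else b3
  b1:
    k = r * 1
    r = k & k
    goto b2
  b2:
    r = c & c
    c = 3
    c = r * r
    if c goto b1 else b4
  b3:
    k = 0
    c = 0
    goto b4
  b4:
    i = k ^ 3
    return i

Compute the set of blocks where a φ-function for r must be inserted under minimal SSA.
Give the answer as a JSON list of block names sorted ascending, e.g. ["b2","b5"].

Answer: ["b1", "b4"]

Working:
idom tree: b1←b0 b2←b1 b3←b0 b4←b0
Join-block Dom:
  b1: preds {b0,b2}: {b0} ∩ {b0,b1,b2} = {b0}; idom=b0
  b4: preds {b2,b3}: {b0,b1,b2} ∩ {b0,b3} = {b0}; idom=b0

DF walk-up:
  b1←b0: walk · to b0
  b1←b2: walk b2→b1 to b0
  b4←b2: walk b2→b1 to b0
  b4←b3: walk b3 to b0
  b0 → ∅
  b1 → {b1,b4}
  b2 → {b1,b4}
  b3 → {b4}
  b4 → ∅

φ for r: defs {b0,b1,b2}
  DF⁺ = {b1,b4}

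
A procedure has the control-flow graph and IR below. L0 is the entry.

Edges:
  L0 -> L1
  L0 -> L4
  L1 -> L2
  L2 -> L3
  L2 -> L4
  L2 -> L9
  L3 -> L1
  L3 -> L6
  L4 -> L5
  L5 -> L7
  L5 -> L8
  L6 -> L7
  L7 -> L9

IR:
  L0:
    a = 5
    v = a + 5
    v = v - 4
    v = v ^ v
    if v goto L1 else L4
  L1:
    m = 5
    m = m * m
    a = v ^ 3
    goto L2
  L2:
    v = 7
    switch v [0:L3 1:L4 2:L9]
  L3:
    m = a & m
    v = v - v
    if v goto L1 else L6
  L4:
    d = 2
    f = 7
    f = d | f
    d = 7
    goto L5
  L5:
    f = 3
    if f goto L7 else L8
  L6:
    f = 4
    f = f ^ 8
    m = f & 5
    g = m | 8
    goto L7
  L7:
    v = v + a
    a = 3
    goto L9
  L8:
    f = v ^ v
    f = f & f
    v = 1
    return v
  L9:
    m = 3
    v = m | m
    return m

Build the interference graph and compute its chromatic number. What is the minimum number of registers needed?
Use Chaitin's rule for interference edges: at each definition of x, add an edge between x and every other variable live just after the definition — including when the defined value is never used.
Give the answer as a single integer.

Answer: 4

Working:
Per-block:
  L0: def={a,v} ue=∅
  L1: def={a,m} ue={v}
  L2: def={v} ue=∅
  L3: def={m,v} ue={a,m,v}
  L4: def={d,f} ue=∅
  L5: def={f} ue=∅
  L6: def={f,g,m} ue=∅
  L7: def={a,v} ue={a,v}
  L8: def={f,v} ue={v}
  L9: def={m,v} ue=∅

Liveness:
  live L0: ∅→{a,v}
  live L1: {v}→{a,m}
  live L2: {a,m}→{a,m,v}
  live L3: {a,m,v}→{a,v}
  live L4: {a,v}→{a,v}
  live L5: {a,v}→{a,v}
  live L6: {a,v}→{a,v}
  live L7: {a,v}→∅
  live L8: {v}→∅
  live L9: ∅→∅

Interference:
  a↔{d,f,g,m,v}
  d↔{a,f,v}
  f↔{a,d,v}
  g↔{a,v}
  m↔{a,v}
  v↔{a,d,f,g,m}

Registers:
  {a,d,f,v} pairwise interfere (4-clique) ⇒ χ ≥ 4
  assign a→R0 d→R2 f→R3 g→R2 m→R2 v→R1 — no edge inside a register ⇒ χ ≤ 4
  χ = 4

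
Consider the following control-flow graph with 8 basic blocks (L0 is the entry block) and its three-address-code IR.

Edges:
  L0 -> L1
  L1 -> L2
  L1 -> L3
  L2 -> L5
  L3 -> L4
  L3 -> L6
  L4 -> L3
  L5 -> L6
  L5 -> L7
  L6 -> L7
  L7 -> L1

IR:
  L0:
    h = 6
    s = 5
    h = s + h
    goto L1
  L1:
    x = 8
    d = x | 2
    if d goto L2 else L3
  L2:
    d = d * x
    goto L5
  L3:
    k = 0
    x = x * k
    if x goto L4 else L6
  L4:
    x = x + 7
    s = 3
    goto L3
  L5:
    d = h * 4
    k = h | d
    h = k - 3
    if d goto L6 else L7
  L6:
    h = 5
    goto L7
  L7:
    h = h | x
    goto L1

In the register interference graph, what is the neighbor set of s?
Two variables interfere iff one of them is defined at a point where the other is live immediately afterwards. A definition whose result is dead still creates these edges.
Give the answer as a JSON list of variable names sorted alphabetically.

Answer: ["h", "x"]

Analysis:
Per-block:
  L0 def {h,s} use ∅
  L1 def {d,x} use ∅
  L2 def {d} use {d,x}
  L3 def {k,x} use {x}
  L4 def {s,x} use {x}
  L5 def {d,h,k} use {h}
  L6 def {h} use ∅
  L7 def {h} use {h,x}

Live sets:
  live L0: ∅→{h}
  live L1: {h}→{d,h,x}
  live L2: {d,h,x}→{h,x}
  live L3: {x}→{x}
  live L4: {x}→{x}
  live L5: {h,x}→{h,x}
  live L6: {x}→{h,x}
  live L7: {h,x}→{h}

Conflict graph:
  d: {h,k,x}
  h: {d,s,x}
  k: {d,x}
  s: {h,x}
  x: {d,h,k,s}

N(s) = ["h", "x"]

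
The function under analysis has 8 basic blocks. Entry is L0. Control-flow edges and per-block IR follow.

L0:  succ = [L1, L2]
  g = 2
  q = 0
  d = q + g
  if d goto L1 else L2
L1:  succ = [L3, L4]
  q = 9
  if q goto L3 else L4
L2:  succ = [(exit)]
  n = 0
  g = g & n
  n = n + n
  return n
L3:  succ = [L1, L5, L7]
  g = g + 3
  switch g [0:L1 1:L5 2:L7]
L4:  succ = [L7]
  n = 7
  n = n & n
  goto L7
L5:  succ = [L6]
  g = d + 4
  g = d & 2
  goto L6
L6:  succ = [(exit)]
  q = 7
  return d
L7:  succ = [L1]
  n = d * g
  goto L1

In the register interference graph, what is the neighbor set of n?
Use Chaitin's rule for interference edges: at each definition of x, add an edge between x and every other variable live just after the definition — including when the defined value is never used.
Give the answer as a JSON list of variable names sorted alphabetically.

Answer: ["d", "g"]

Derivation:
Per-block:
  L0: {d,g,q} / ∅
  L1: {q} / ∅
  L2: {g,n} / {g}
  L3: {g} / {g}
  L4: {n} / ∅
  L5: {g} / {d}
  L6: {q} / {d}
  L7: {n} / {d,g}

Backward fixpoint:
  live L0: ∅→{d,g}
  live L1: {d,g}→{d,g}
  live L2: {g}→∅
  live L3: {d,g}→{d,g}
  live L4: {d,g}→{d,g}
  live L5: {d}→{d}
  live L6: {d}→∅
  live L7: {d,g}→{d,g}

Conflict graph:
  d — {g,n,q}
  g — {d,n,q}
  n — {d,g}
  q — {d,g}

N(n) = ["d", "g"]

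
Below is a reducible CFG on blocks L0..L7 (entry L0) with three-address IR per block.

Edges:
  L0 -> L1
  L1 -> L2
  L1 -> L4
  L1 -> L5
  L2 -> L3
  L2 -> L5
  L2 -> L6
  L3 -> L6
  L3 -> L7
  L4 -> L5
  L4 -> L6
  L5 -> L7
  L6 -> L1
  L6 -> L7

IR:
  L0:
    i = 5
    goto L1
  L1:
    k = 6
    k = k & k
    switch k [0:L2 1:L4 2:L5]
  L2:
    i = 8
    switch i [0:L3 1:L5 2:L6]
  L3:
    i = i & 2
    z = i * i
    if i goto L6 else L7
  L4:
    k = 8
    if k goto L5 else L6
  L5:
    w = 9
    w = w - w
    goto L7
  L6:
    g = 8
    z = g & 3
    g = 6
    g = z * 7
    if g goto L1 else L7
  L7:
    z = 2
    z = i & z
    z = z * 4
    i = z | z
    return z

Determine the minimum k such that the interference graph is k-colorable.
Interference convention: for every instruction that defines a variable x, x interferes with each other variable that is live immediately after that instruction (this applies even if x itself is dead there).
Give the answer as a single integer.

Answer: 3

Analysis:
Block summaries:
  L0: def={i} ue=∅
  L1: def={k} ue=∅
  L2: def={i} ue=∅
  L3: def={i,z} ue={i}
  L4: def={k} ue=∅
  L5: def={w} ue=∅
  L6: def={g,z} ue=∅
  L7: def={i,z} ue={i}

Liveness:
  L0 li=∅ lo={i}
  L1 li={i} lo={i}
  L2 li=∅ lo={i}
  L3 li={i} lo={i}
  L4 li={i} lo={i}
  L5 li={i} lo={i}
  L6 li={i} lo={i}
  L7 li={i} lo=∅

Conflict graph:
  g: {i,z}
  i: {g,k,w,z}
  k: {i}
  w: {i}
  z: {g,i}

Registers:
  lower bound: {g,i,z} mutually conflict ⇒ χ ≥ 3
  3-colouring: c0={i}  c1={g,k,w}  c2={z}
  χ = 3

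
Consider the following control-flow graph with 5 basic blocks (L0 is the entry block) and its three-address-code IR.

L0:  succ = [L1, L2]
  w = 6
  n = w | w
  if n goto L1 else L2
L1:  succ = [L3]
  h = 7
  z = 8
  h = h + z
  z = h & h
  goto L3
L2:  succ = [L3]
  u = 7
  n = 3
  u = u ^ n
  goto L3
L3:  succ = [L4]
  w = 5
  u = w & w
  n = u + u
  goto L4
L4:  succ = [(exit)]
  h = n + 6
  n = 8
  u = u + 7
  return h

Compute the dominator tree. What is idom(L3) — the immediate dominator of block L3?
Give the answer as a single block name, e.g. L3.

idom tree: L1←L0 L2←L0 L3←L0 L4←L3
Join-block Dom:
  L3: preds {L1,L2}: {L0,L1} ∩ {L0,L2} = {L0}; idom=L0

idom(L3) = L0

Answer: L0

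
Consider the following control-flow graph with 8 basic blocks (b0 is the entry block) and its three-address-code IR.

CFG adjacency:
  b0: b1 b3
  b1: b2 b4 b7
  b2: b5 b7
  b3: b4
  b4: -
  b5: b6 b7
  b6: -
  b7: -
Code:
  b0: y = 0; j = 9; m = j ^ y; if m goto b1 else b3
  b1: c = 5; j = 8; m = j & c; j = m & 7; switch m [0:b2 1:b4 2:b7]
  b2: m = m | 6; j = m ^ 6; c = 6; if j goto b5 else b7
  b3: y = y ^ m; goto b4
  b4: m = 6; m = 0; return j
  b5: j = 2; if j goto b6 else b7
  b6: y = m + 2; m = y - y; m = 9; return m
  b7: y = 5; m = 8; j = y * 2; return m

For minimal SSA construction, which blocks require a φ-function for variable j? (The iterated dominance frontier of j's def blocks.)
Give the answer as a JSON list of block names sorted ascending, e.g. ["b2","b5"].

idom tree: b1←b0 b2←b1 b3←b0 b4←b0 b5←b2 b6←b5 b7←b1
Dom at joins:
  b4: preds {b1,b3}: {b0,b1} ∩ {b0,b3} = {b0}; idom=b0
  b7: preds {b1,b2,b5}: {b0,b1} ∩ {b0,b1,b2} ∩ {b0,b1,b2,b5} = {b0,b1}; idom=b1

DF walk-up:
  join b4 pred b1: b1 stop@b0
  join b4 pred b3: b3 stop@b0
  join b7 pred b1: · stop@b1
  join b7 pred b2: b2 stop@b1
  join b7 pred b5: b5→b2 stop@b1
  b0: DF=∅
  b1: DF={b4}
  b2: DF={b7}
  b3: DF={b4}
  b4: DF=∅
  b5: DF={b7}
  b6: DF=∅
  b7: DF=∅

φ for j: defs {b0,b1,b2,b5,b7}
  DF⁺ = {b4,b7}

Answer: ["b4", "b7"]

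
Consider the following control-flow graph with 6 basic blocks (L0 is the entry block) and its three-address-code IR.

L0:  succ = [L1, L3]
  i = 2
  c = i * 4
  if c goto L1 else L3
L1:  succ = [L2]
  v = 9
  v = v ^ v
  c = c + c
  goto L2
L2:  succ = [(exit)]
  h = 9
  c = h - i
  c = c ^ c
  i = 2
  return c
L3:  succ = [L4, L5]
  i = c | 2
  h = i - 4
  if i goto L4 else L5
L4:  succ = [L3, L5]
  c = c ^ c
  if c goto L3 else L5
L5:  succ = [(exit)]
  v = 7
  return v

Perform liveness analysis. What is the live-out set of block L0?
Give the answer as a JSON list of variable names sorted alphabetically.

Per-block:
  L0: {c,i} / ∅
  L1: {c,v} / {c}
  L2: {c,h,i} / {i}
  L3: {h,i} / {c}
  L4: {c} / {c}
  L5: {v} / ∅

Live sets:
  live L0: ∅→{c,i}
  live L1: {c,i}→{i}
  live L2: {i}→∅
  live L3: {c}→{c}
  live L4: {c}→{c}
  live L5: ∅→∅

live-out(L0) = ["c", "i"]

Answer: ["c", "i"]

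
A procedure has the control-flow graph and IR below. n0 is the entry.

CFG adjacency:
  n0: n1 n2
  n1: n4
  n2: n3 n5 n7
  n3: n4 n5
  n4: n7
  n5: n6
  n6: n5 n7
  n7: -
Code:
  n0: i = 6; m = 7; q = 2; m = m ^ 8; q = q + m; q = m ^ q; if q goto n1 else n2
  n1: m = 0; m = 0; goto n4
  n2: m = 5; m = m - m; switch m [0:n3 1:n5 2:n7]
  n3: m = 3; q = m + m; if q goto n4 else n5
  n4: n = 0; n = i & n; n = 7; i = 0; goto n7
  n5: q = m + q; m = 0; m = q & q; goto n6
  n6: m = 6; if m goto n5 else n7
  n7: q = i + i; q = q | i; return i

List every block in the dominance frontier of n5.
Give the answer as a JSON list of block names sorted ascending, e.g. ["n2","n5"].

idom tree: n1←n0 n2←n0 n3←n2 n4←n0 n5←n2 n6←n5 n7←n0
Dom∩ at merges:
  n4: preds {n1,n3}: {n0,n1} ∩ {n0,n2,n3} = {n0}; idom=n0
  n5: preds {n2,n3,n6}: {n0,n2} ∩ {n0,n2,n3} ∩ {n0,n2,n5,n6} = {n0,n2}; idom=n2
  n7: preds {n2,n4,n6}: {n0,n2} ∩ {n0,n4} ∩ {n0,n2,n5,n6} = {n0}; idom=n0

DF derivation:
  n4←n1: walk n1 to n0
  n4←n3: walk n3→n2 to n0
  n5←n2: walk · to n2
  n5←n3: walk n3 to n2
  n5←n6: walk n6→n5 to n2
  n7←n2: walk n2 to n0
  n7←n4: walk n4 to n0
  n7←n6: walk n6→n5→n2 to n0
  DF(n0)=∅
  DF(n1)={n4}
  DF(n2)={n4,n7}
  DF(n3)={n4,n5}
  DF(n4)={n7}
  DF(n5)={n5,n7}
  DF(n6)={n5,n7}
  DF(n7)=∅

DF(n5) = ["n5", "n7"]

Answer: ["n5", "n7"]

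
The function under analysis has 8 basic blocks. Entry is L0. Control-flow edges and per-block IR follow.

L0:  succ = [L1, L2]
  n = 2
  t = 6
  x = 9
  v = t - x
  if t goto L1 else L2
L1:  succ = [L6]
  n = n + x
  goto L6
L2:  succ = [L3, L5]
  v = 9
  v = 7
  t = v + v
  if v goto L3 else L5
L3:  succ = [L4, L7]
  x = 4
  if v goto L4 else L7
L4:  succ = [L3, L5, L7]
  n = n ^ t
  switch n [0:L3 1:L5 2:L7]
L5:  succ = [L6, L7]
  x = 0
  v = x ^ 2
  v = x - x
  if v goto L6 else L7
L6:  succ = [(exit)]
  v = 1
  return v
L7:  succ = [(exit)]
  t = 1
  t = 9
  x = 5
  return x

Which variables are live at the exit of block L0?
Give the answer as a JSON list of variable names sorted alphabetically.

Answer: ["n", "x"]

Analysis:
def/use:
  L0 def {n,t,v,x} use ∅
  L1 def {n} use {n,x}
  L2 def {t,v} use ∅
  L3 def {x} use {v}
  L4 def {n} use {n,t}
  L5 def {v,x} use ∅
  L6 def {v} use ∅
  L7 def {t,x} use ∅

Liveness:
  L0: in=∅ out={n,x}
  L1: in={n,x} out=∅
  L2: in={n} out={n,t,v}
  L3: in={n,t,v} out={n,t,v}
  L4: in={n,t,v} out={n,t,v}
  L5: in=∅ out=∅
  L6: in=∅ out=∅
  L7: in=∅ out=∅

live-out(L0) = ["n", "x"]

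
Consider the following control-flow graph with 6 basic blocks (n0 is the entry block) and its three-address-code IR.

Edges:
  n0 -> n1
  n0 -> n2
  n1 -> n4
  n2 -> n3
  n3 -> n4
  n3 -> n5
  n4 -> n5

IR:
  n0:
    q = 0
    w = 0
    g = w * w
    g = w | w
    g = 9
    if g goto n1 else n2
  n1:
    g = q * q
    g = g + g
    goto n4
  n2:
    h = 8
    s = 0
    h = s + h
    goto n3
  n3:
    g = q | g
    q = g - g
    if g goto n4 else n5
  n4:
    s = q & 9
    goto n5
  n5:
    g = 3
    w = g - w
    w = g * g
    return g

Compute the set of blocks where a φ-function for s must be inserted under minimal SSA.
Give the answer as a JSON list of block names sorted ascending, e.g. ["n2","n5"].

Answer: ["n4", "n5"]

Derivation:
idom tree: n1←n0 n2←n0 n3←n2 n4←n0 n5←n0
Dom at joins:
  n4: preds {n1,n3}: {n0,n1} ∩ {n0,n2,n3} = {n0}; idom=n0
  n5: preds {n3,n4}: {n0,n2,n3} ∩ {n0,n4} = {n0}; idom=n0

Frontier:
  join n4 pred n1: n1 stop@n0
  join n4 pred n3: n3→n2 stop@n0
  join n5 pred n3: n3→n2 stop@n0
  join n5 pred n4: n4 stop@n0
  n0 → ∅
  n1 → {n4}
  n2 → {n4,n5}
  n3 → {n4,n5}
  n4 → {n5}
  n5 → ∅

φ for s: defs {n2,n4}
  DF⁺ = {n4,n5}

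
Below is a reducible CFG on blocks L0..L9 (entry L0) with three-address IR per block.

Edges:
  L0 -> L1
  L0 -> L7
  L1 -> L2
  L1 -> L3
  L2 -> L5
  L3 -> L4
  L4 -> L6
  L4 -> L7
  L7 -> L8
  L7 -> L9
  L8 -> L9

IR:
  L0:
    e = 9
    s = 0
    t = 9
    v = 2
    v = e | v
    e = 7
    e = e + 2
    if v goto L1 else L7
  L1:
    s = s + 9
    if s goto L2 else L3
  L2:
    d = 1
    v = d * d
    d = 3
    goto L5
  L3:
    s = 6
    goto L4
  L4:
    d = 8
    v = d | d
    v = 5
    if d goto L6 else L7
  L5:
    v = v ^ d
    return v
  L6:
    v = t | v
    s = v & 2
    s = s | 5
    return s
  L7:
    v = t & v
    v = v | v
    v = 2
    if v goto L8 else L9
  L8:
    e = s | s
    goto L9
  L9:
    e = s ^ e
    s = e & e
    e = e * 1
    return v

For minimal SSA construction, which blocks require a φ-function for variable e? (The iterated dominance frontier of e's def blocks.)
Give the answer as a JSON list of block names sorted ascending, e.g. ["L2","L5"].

idom tree: L1←L0 L2←L1 L3←L1 L4←L3 L5←L2 L6←L4 L7←L0 L8←L7 L9←L7
Dom∩ at merges:
  L7: preds {L0,L4}: {L0} ∩ {L0,L1,L3,L4} = {L0}; idom=L0
  L9: preds {L7,L8}: {L0,L7} ∩ {L0,L7,L8} = {L0,L7}; idom=L7

DF walk-up:
  join L7 pred L0: · stop@L0
  join L7 pred L4: L4→L3→L1 stop@L0
  join L9 pred L7: · stop@L7
  join L9 pred L8: L8 stop@L7
  DF(L0)=∅
  DF(L1)={L7}
  DF(L2)=∅
  DF(L3)={L7}
  DF(L4)={L7}
  DF(L5)=∅
  DF(L6)=∅
  DF(L7)=∅
  DF(L8)={L9}
  DF(L9)=∅

φ for e: defs {L0,L8,L9}
  DF⁺ = {L9}

Answer: ["L9"]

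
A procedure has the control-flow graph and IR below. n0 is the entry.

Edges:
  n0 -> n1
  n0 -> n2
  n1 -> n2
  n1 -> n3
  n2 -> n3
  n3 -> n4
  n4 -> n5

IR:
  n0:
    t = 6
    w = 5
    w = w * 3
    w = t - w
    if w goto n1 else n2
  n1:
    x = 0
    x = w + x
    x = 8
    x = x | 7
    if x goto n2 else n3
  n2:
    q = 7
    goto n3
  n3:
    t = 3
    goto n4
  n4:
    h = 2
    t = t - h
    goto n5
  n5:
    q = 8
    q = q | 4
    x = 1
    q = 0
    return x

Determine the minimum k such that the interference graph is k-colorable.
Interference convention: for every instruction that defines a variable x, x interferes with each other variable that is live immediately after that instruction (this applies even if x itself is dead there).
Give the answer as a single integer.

Per-block:
  n0: {t,w} / ∅
  n1: {x} / {w}
  n2: {q} / ∅
  n3: {t} / ∅
  n4: {h,t} / {t}
  n5: {q,x} / ∅

Live sets:
  live n0: ∅→{w}
  live n1: {w}→∅
  live n2: ∅→∅
  live n3: ∅→{t}
  live n4: {t}→∅
  live n5: ∅→∅

Interfere edges:
  h — {t}
  q — {x}
  t — {h,w}
  w — {t,x}
  x — {q,w}

Colouring:
  {h,t} pairwise interfere (2-clique) ⇒ χ ≥ 2
  assign h→R1 q→R1 t→R0 w→R1 x→R0 — no edge inside a register ⇒ χ ≤ 2
  χ = 2

Answer: 2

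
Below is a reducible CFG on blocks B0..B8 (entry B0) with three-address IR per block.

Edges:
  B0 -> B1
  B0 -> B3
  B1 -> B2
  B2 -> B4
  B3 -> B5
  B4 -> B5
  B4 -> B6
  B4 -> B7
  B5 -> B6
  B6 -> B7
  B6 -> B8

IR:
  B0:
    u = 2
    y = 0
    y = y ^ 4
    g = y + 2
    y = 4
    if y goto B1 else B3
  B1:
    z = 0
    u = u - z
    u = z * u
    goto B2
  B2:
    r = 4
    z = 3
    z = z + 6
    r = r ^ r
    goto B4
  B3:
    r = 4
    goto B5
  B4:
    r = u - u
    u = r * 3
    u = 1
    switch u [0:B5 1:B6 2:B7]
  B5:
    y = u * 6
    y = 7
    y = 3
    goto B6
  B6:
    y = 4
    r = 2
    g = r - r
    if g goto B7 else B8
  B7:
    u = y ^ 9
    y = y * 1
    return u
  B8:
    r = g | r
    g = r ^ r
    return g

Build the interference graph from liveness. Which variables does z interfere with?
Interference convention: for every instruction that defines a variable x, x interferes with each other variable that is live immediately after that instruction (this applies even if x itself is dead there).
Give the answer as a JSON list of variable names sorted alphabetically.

Answer: ["r", "u", "y"]

Derivation:
Per-block:
  B0: {g,u,y} / ∅
  B1: {u,z} / {u}
  B2: {r,z} / ∅
  B3: {r} / ∅
  B4: {r,u} / {u}
  B5: {y} / {u}
  B6: {g,r,y} / ∅
  B7: {u,y} / {y}
  B8: {g,r} / {g,r}

Backward fixpoint:
  B0 li=∅ lo={u,y}
  B1 li={u,y} lo={u,y}
  B2 li={u,y} lo={u,y}
  B3 li={u} lo={u}
  B4 li={u,y} lo={u,y}
  B5 li={u} lo=∅
  B6 li=∅ lo={g,r,y}
  B7 li={y} lo=∅
  B8 li={g,r} lo=∅

Interference:
  g↔{r,u,y}
  r↔{g,u,y,z}
  u↔{g,r,y,z}
  y↔{g,r,u,z}
  z↔{r,u,y}

N(z) = ["r", "u", "y"]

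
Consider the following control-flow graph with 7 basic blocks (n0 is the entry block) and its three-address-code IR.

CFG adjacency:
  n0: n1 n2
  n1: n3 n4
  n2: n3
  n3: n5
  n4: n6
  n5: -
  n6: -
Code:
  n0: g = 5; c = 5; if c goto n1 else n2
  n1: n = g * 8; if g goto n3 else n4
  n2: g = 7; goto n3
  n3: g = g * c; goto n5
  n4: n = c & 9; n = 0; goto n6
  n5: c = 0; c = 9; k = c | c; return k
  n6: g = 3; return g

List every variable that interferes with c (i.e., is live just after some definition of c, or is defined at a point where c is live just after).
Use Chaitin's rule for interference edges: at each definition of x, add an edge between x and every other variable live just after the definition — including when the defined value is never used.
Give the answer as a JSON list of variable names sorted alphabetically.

Block summaries:
  n0 def {c,g} use ∅
  n1 def {n} use {g}
  n2 def {g} use ∅
  n3 def {g} use {c,g}
  n4 def {n} use {c}
  n5 def {c,k} use ∅
  n6 def {g} use ∅

Live sets:
  live n0: ∅→{c,g}
  live n1: {c,g}→{c,g}
  live n2: {c}→{c,g}
  live n3: {c,g}→∅
  live n4: {c}→∅
  live n5: ∅→∅
  live n6: ∅→∅

Conflict graph:
  c: {g,n}
  g: {c,n}
  k: ∅
  n: {c,g}

N(c) = ["g", "n"]

Answer: ["g", "n"]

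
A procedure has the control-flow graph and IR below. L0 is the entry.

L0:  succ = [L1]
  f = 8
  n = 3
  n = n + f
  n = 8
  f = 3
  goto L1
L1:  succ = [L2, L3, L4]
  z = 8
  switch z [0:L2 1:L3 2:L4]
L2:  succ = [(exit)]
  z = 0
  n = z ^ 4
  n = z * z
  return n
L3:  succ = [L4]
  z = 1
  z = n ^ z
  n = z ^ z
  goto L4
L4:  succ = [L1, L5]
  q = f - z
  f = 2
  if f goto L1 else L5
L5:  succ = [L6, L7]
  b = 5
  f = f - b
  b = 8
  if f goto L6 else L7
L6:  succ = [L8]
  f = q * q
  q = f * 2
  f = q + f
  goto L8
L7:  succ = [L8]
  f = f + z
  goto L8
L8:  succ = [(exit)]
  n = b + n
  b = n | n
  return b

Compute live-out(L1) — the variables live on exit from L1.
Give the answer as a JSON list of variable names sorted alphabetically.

Answer: ["f", "n", "z"]

Derivation:
Block summaries:
  L0: {f,n} / ∅
  L1: {z} / ∅
  L2: {n,z} / ∅
  L3: {n,z} / {n}
  L4: {f,q} / {f,z}
  L5: {b,f} / {f}
  L6: {f,q} / {q}
  L7: {f} / {f,z}
  L8: {b,n} / {b,n}

Liveness:
  live L0: ∅→{f,n}
  live L1: {f,n}→{f,n,z}
  live L2: ∅→∅
  live L3: {f,n}→{f,n,z}
  live L4: {f,n,z}→{f,n,q,z}
  live L5: {f,n,q,z}→{b,f,n,q,z}
  live L6: {b,n,q}→{b,n}
  live L7: {b,f,n,z}→{b,n}
  live L8: {b,n}→∅

live-out(L1) = ["f", "n", "z"]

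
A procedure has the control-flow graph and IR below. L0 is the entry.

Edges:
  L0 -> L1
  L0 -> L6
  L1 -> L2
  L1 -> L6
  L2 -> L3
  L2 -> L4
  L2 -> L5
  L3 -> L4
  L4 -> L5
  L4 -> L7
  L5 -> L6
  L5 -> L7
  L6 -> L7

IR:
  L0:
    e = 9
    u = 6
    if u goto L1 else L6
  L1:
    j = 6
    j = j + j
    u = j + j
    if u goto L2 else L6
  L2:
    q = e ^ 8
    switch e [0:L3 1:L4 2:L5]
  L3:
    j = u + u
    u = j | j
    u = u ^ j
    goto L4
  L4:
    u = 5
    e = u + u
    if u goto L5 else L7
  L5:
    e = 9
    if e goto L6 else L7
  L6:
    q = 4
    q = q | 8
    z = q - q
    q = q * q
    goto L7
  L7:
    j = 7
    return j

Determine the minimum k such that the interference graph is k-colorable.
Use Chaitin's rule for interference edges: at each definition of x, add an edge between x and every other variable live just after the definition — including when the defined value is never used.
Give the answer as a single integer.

Per-block:
  L0: {e,u} / ∅
  L1: {j,u} / ∅
  L2: {q} / {e}
  L3: {j,u} / {u}
  L4: {e,u} / ∅
  L5: {e} / ∅
  L6: {q,z} / ∅
  L7: {j} / ∅

Liveness:
  L0: in=∅ out={e}
  L1: in={e} out={e,u}
  L2: in={e,u} out={u}
  L3: in={u} out=∅
  L4: in=∅ out=∅
  L5: in=∅ out=∅
  L6: in=∅ out=∅
  L7: in=∅ out=∅

Interfere edges:
  e↔{j,q,u}
  j↔{e,u}
  q↔{e,u,z}
  u↔{e,j,q}
  z↔{q}

Chromatic number:
  {e,j,u} pairwise interfere (3-clique) ⇒ χ ≥ 3
  assign e→R0 j→R1 q→R1 u→R2 z→R0 — no edge inside a register ⇒ χ ≤ 3
  χ = 3

Answer: 3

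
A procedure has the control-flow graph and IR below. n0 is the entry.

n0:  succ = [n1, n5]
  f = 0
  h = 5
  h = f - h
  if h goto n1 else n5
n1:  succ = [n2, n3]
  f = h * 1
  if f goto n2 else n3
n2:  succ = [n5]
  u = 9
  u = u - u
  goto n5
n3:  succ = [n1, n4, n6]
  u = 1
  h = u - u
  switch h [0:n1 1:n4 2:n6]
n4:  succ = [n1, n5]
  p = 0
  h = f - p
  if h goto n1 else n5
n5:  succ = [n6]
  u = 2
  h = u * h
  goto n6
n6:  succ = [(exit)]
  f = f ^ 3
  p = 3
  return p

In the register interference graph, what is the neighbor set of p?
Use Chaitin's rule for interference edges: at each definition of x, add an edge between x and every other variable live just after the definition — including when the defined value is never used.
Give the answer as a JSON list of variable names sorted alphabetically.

Block summaries:
  n0: def={f,h} ue=∅
  n1: def={f} ue={h}
  n2: def={u} ue=∅
  n3: def={h,u} ue=∅
  n4: def={h,p} ue={f}
  n5: def={h,u} ue={h}
  n6: def={f,p} ue={f}

Live sets:
  n0: in=∅ out={f,h}
  n1: in={h} out={f,h}
  n2: in={f,h} out={f,h}
  n3: in={f} out={f,h}
  n4: in={f} out={f,h}
  n5: in={f,h} out={f}
  n6: in={f} out=∅

Interference:
  f: {h,p,u}
  h: {f,u}
  p: {f}
  u: {f,h}

N(p) = ["f"]

Answer: ["f"]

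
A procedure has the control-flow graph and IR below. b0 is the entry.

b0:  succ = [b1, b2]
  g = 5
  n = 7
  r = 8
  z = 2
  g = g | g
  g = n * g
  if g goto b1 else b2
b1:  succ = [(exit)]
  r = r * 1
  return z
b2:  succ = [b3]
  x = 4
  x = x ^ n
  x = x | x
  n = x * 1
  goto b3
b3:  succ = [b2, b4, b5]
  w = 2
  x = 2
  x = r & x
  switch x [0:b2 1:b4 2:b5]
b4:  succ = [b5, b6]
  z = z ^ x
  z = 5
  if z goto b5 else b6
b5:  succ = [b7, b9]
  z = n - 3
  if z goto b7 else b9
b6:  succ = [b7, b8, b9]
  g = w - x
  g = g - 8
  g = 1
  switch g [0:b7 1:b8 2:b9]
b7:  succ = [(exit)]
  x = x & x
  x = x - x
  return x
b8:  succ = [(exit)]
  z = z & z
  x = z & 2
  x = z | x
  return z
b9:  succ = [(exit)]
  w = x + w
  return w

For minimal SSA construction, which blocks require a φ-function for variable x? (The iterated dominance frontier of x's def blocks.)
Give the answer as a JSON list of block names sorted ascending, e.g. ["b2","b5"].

Answer: ["b2"]

Derivation:
idom tree: b1←b0 b2←b0 b3←b2 b4←b3 b5←b3 b6←b4 b7←b3 b8←b6 b9←b3
Dom∩ at merges:
  b2: preds {b0,b3}: {b0} ∩ {b0,b2,b3} = {b0}; idom=b0
  b5: preds {b3,b4}: {b0,b2,b3} ∩ {b0,b2,b3,b4} = {b0,b2,b3}; idom=b3
  b7: preds {b5,b6}: {b0,b2,b3,b5} ∩ {b0,b2,b3,b4,b6} = {b0,b2,b3}; idom=b3
  b9: preds {b5,b6}: {b0,b2,b3,b5} ∩ {b0,b2,b3,b4,b6} = {b0,b2,b3}; idom=b3

Frontier:
  b2←b0: walk · to b0
  b2←b3: walk b3→b2 to b0
  b5←b3: walk · to b3
  b5←b4: walk b4 to b3
  b7←b5: walk b5 to b3
  b7←b6: walk b6→b4 to b3
  b9←b5: walk b5 to b3
  b9←b6: walk b6→b4 to b3
  b0: DF=∅
  b1: DF=∅
  b2: DF={b2}
  b3: DF={b2}
  b4: DF={b5,b7,b9}
  b5: DF={b7,b9}
  b6: DF={b7,b9}
  b7: DF=∅
  b8: DF=∅
  b9: DF=∅

φ for x: defs {b2,b3,b7,b8}
  DF⁺ = {b2}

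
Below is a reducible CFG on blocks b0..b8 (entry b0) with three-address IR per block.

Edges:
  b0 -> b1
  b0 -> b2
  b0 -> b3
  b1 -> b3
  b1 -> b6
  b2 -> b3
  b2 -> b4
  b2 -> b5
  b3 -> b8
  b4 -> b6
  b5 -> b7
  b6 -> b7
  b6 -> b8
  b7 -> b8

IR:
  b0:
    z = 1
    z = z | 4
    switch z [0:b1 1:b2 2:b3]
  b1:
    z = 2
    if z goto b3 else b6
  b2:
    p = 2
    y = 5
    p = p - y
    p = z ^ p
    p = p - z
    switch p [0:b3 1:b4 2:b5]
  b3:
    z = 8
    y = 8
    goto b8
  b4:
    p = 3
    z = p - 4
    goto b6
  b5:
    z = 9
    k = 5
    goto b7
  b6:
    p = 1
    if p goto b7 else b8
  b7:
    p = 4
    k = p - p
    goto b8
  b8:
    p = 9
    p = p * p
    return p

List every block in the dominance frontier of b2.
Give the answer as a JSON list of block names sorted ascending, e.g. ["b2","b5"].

Answer: ["b3", "b6", "b7"]

Working:
idom tree: b1←b0 b2←b0 b3←b0 b4←b2 b5←b2 b6←b0 b7←b0 b8←b0
Dom at joins:
  b3: preds {b0,b1,b2}: {b0} ∩ {b0,b1} ∩ {b0,b2} = {b0}; idom=b0
  b6: preds {b1,b4}: {b0,b1} ∩ {b0,b2,b4} = {b0}; idom=b0
  b7: preds {b5,b6}: {b0,b2,b5} ∩ {b0,b6} = {b0}; idom=b0
  b8: preds {b3,b6,b7}: {b0,b3} ∩ {b0,b6} ∩ {b0,b7} = {b0}; idom=b0

DF derivation:
  join b3 pred b0: · stop@b0
  join b3 pred b1: b1 stop@b0
  join b3 pred b2: b2 stop@b0
  join b6 pred b1: b1 stop@b0
  join b6 pred b4: b4→b2 stop@b0
  join b7 pred b5: b5→b2 stop@b0
  join b7 pred b6: b6 stop@b0
  join b8 pred b3: b3 stop@b0
  join b8 pred b6: b6 stop@b0
  join b8 pred b7: b7 stop@b0
  b0 → ∅
  b1 → {b3,b6}
  b2 → {b3,b6,b7}
  b3 → {b8}
  b4 → {b6}
  b5 → {b7}
  b6 → {b7,b8}
  b7 → {b8}
  b8 → ∅

DF(b2) = ["b3", "b6", "b7"]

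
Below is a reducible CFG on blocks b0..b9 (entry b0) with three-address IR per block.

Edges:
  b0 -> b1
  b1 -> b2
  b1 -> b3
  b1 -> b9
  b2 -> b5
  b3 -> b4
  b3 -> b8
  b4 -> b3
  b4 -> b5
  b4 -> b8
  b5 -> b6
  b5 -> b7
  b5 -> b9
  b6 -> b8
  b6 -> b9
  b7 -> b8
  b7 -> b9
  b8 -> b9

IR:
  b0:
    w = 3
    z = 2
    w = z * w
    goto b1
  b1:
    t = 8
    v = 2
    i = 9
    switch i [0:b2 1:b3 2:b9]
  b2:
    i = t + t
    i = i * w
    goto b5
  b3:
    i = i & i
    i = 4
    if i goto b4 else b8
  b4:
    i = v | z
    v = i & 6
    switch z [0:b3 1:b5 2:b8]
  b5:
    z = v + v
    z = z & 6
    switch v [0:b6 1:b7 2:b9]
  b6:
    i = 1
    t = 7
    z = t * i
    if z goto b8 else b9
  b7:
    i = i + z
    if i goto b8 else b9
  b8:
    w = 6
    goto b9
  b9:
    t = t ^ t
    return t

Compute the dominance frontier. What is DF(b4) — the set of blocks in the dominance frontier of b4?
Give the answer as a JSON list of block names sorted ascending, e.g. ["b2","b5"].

Answer: ["b3", "b5", "b8"]

Analysis:
idom tree: b1←b0 b2←b1 b3←b1 b4←b3 b5←b1 b6←b5 b7←b5 b8←b1 b9←b1
Dom∩ at merges:
  b3: preds {b1,b4}: {b0,b1} ∩ {b0,b1,b3,b4} = {b0,b1}; idom=b1
  b5: preds {b2,b4}: {b0,b1,b2} ∩ {b0,b1,b3,b4} = {b0,b1}; idom=b1
  b8: preds {b3,b4,b6,b7}: {b0,b1,b3} ∩ {b0,b1,b3,b4} ∩ {b0,b1,b5,b6} ∩ {b0,b1,b5,b7} = {b0,b1}; idom=b1
  b9: preds {b1,b5,b6,b7,b8}: {b0,b1} ∩ {b0,b1,b5} ∩ {b0,b1,b5,b6} ∩ {b0,b1,b5,b7} ∩ {b0,b1,b8} = {b0,b1}; idom=b1

Frontier:
  join b3 pred b1: · stop@b1
  join b3 pred b4: b4→b3 stop@b1
  join b5 pred b2: b2 stop@b1
  join b5 pred b4: b4→b3 stop@b1
  join b8 pred b3: b3 stop@b1
  join b8 pred b4: b4→b3 stop@b1
  join b8 pred b6: b6→b5 stop@b1
  join b8 pred b7: b7→b5 stop@b1
  join b9 pred b1: · stop@b1
  join b9 pred b5: b5 stop@b1
  join b9 pred b6: b6→b5 stop@b1
  join b9 pred b7: b7→b5 stop@b1
  join b9 pred b8: b8 stop@b1
  b0: DF=∅
  b1: DF=∅
  b2: DF={b5}
  b3: DF={b3,b5,b8}
  b4: DF={b3,b5,b8}
  b5: DF={b8,b9}
  b6: DF={b8,b9}
  b7: DF={b8,b9}
  b8: DF={b9}
  b9: DF=∅

DF(b4) = ["b3", "b5", "b8"]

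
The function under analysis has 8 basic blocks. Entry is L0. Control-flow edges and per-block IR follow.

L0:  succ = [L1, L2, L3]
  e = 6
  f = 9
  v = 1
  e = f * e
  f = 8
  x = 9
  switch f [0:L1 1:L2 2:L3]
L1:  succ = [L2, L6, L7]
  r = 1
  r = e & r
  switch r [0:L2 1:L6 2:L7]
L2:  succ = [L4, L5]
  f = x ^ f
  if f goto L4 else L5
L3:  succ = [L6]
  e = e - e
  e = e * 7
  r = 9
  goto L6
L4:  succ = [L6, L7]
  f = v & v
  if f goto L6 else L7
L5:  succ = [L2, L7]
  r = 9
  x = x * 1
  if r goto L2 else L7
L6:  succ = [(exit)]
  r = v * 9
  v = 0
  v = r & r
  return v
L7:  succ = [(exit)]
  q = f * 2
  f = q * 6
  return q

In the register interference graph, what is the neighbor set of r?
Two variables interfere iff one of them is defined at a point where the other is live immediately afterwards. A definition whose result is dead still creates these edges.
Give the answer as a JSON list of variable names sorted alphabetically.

Block summaries:
  L0 def {e,f,v,x} use ∅
  L1 def {r} use {e}
  L2 def {f} use {f,x}
  L3 def {e,r} use {e}
  L4 def {f} use {v}
  L5 def {r,x} use {x}
  L6 def {r,v} use {v}
  L7 def {f,q} use {f}

Liveness:
  live L0: ∅→{e,f,v,x}
  live L1: {e,f,v,x}→{f,v,x}
  live L2: {f,v,x}→{f,v,x}
  live L3: {e,v}→{v}
  live L4: {v}→{f,v}
  live L5: {f,v,x}→{f,v,x}
  live L6: {v}→∅
  live L7: {f}→∅

Interference:
  e — {f,r,v,x}
  f — {e,q,r,v,x}
  q — {f}
  r — {e,f,v,x}
  v — {e,f,r,x}
  x — {e,f,r,v}

N(r) = ["e", "f", "v", "x"]

Answer: ["e", "f", "v", "x"]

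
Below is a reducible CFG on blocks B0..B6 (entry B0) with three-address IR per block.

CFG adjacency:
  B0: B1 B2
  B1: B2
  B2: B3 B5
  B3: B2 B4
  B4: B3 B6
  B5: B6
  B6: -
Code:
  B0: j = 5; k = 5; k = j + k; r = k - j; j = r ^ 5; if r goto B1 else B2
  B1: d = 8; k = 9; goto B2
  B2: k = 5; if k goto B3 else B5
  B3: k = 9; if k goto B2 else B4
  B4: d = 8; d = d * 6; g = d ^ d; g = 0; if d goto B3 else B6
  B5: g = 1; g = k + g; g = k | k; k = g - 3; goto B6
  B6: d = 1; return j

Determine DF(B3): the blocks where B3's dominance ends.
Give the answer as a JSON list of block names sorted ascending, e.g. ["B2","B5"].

Answer: ["B2", "B3", "B6"]

Working:
idom tree: B1←B0 B2←B0 B3←B2 B4←B3 B5←B2 B6←B2
Dom∩ at merges:
  B2: preds {B0,B1,B3}: {B0} ∩ {B0,B1} ∩ {B0,B2,B3} = {B0}; idom=B0
  B3: preds {B2,B4}: {B0,B2} ∩ {B0,B2,B3,B4} = {B0,B2}; idom=B2
  B6: preds {B4,B5}: {B0,B2,B3,B4} ∩ {B0,B2,B5} = {B0,B2}; idom=B2

DF derivation:
  join B2 pred B0: · stop@B0
  join B2 pred B1: B1 stop@B0
  join B2 pred B3: B3→B2 stop@B0
  join B3 pred B2: · stop@B2
  join B3 pred B4: B4→B3 stop@B2
  join B6 pred B4: B4→B3 stop@B2
  join B6 pred B5: B5 stop@B2
  B0: DF=∅
  B1: DF={B2}
  B2: DF={B2}
  B3: DF={B2,B3,B6}
  B4: DF={B3,B6}
  B5: DF={B6}
  B6: DF=∅

DF(B3) = ["B2", "B3", "B6"]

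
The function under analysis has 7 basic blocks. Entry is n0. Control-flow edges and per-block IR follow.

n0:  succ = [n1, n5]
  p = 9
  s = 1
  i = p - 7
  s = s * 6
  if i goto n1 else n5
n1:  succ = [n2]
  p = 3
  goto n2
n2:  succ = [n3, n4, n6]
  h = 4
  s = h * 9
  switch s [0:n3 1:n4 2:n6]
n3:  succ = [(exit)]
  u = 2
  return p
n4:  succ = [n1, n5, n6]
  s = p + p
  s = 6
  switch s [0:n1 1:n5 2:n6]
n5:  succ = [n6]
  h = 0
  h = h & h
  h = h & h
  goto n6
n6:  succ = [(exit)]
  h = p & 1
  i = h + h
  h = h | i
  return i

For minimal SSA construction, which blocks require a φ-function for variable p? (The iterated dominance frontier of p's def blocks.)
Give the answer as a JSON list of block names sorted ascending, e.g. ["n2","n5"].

idom tree: n1←n0 n2←n1 n3←n2 n4←n2 n5←n0 n6←n0
Dom at joins:
  n1: preds {n0,n4}: {n0} ∩ {n0,n1,n2,n4} = {n0}; idom=n0
  n5: preds {n0,n4}: {n0} ∩ {n0,n1,n2,n4} = {n0}; idom=n0
  n6: preds {n2,n4,n5}: {n0,n1,n2} ∩ {n0,n1,n2,n4} ∩ {n0,n5} = {n0}; idom=n0

DF walk-up:
  join n1 pred n0: · stop@n0
  join n1 pred n4: n4→n2→n1 stop@n0
  join n5 pred n0: · stop@n0
  join n5 pred n4: n4→n2→n1 stop@n0
  join n6 pred n2: n2→n1 stop@n0
  join n6 pred n4: n4→n2→n1 stop@n0
  join n6 pred n5: n5 stop@n0
  DF(n0)=∅
  DF(n1)={n1,n5,n6}
  DF(n2)={n1,n5,n6}
  DF(n3)=∅
  DF(n4)={n1,n5,n6}
  DF(n5)={n6}
  DF(n6)=∅

φ for p: defs {n0,n1}
  DF⁺ = {n1,n5,n6}

Answer: ["n1", "n5", "n6"]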